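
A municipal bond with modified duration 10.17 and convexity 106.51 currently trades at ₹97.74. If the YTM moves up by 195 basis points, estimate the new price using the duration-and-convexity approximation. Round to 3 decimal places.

₹80.336

Duration effect: -D_mod·Δy = -10.17 × (+0.0195) = -0.198315
Convexity effect: ½·C·(Δy)² = 0.5 × 106.51 × (0.0195)² = +0.02025021375
ΔP/P ≈ -0.198315 + 0.02025021375 = -0.17806478625
New price ≈ 97.74 × (1 - 0.17806478625) = 80.335947791925.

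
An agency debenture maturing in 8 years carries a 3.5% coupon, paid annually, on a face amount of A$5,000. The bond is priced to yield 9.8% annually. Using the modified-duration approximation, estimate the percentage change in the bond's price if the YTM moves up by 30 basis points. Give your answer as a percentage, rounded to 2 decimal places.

-1.88%

Periodic yield y = 0.098. Modified duration first:
  t   CF        PV=CF/(1+0.098)^t    t·PV
  1       175.00       159.3807       159.3807
  2       175.00       145.1555       290.3109
  3       175.00       132.1999       396.5996
  4       175.00       120.4006       481.6024
  5       175.00       109.6545       548.2724
  6       175.00        99.8675       599.2048
  7       175.00        90.9540       636.6778
  8     5,175.00     2,449.5800    19,596.6403
  Σ                  3,307.1926    22,708.6888
P = 3,307.1926; D_Mac = 6.86645 yrs; D_mod = 6.86645/(1+0.098) = 6.25360 yrs.
ΔP/P ≈ -D_mod · Δy = -6.25360 × (+0.003) = -0.018761 = -1.8761%.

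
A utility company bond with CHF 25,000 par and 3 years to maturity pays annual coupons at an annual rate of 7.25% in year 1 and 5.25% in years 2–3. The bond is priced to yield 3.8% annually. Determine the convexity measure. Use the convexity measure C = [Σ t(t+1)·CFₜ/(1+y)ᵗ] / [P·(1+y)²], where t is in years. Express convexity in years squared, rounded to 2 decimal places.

With y = 0.038:
  t   CF        PV=CF/(1+0.038)^t    t·PV        t(t+1)·PV
  1     1,812.50     1,746.1464     1,746.1464       3,492.2929
  2     1,312.50     1,218.1608     2,436.3215       7,308.9645
  3    26,312.50    23,527.1896    70,581.5688     282,326.2754
  Σ                 26,491.4968    74,764.0368     293,127.5328
P = 26,491.4968.
Convexity = Σ t(t+1)·PV / [P·(1+y)²] = 293,127.5328 / (26,491.4968 × 1.077444) = 10.26964.

10.27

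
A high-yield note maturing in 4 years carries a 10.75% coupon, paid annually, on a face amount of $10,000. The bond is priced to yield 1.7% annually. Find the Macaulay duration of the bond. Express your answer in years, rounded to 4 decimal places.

3.5344 years

Periodic yield y = 0.017. Discount each cash flow and weight by its year:
  t   CF        PV=CF/(1+0.017)^t    t·PV
  1     1,075.00     1,057.0305     1,057.0305
  2     1,075.00     1,039.3613     2,078.7227
  3     1,075.00     1,021.9876     3,065.9627
  4    11,075.00    10,352.8500    41,411.4001
  Σ                 13,471.2294    47,613.1160
Price P = Σ PV = 13,471.2294.
Macaulay duration = Σ(t·PV) / P = 47,613.1160 / 13,471.2294 = 3.53443 years.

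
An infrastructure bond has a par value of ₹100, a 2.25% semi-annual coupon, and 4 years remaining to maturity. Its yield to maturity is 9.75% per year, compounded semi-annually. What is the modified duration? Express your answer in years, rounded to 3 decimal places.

3.641 years

Periodic yield y = 0.04875. First find Macaulay duration:
  t   CF        PV=CF/(1+0.04875)^t    t·PV
  1        1.125         1.0727         1.0727
  2        1.125         1.0228         2.0457
  3        1.125         0.9753         2.9259
  4        1.125         0.9300         3.7198
  5        1.125         0.8867         4.4337
  6        1.125         0.8455         5.0731
  7        1.125         0.8062         5.6435
  8      101.125        69.1007       552.8060
  Σ                     75.6400       577.7203
P = 75.6400; Macaulay duration = 577.7203 / 75.6400 = 7.63776 half-year periods = 3.81888 years.
Modified duration = D_Mac / (1 + y) = 3.81888 / 1.04875 = 3.64136 years.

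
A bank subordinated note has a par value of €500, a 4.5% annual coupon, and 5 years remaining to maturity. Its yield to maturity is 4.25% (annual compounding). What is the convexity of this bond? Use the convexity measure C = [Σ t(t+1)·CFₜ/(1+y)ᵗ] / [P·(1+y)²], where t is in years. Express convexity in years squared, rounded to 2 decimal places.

With y = 0.0425:
  t   CF        PV=CF/(1+0.0425)^t    t·PV        t(t+1)·PV
  1        22.50        21.5827        21.5827          43.1655
  2        22.50        20.7029        41.4057         124.2172
  3        22.50        19.8589        59.5766         238.3063
  4        22.50        19.0493        76.1971         380.9853
  5       522.50       424.3322     2,121.6609      12,729.9656
  Σ                    505.5259     2,320.4230      13,516.6399
P = 505.5259.
Convexity = Σ t(t+1)·PV / [P·(1+y)²] = 13,516.6399 / (505.5259 × 1.086806) = 24.60216.

24.60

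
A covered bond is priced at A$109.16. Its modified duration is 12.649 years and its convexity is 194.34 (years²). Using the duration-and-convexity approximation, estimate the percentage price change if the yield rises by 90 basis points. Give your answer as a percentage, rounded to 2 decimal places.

-10.60%

Duration effect: -D_mod·Δy = -12.649 × (+0.009) = -0.113841
Convexity effect: ½·C·(Δy)² = 0.5 × 194.34 × (0.009)² = +0.00787077
ΔP/P ≈ -0.113841 + 0.00787077 = -0.10597023
= -10.597023%.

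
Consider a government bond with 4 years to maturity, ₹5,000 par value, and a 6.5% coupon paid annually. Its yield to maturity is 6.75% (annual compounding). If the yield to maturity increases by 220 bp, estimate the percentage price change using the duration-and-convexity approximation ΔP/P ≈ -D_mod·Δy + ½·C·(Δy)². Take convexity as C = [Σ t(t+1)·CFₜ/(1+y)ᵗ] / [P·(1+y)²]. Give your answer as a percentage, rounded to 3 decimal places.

-7.141%

With y = 0.0675:
  t   CF        PV=CF/(1+0.0675)^t    t·PV        t(t+1)·PV
  1       325.00       304.4496       304.4496         608.8993
  2       325.00       285.1987       570.3975       1,711.1924
  3       325.00       267.1651       801.4953       3,205.9811
  4     5,325.00     4,100.6063    16,402.4253      82,012.1265
  Σ                  4,957.4198    18,078.7677      87,538.1993
P = 4,957.4198; D_Mac = 3.64681 yrs; D_mod = 3.41622 yrs; C = 15.49552.
Duration effect: -3.41622 × (+0.022) = -0.075157
Convexity effect: 0.5 × 15.49552 × (0.022)² = +0.0037499
ΔP/P ≈ -0.075157 + 0.0037499 = -0.071407 = -7.1407%.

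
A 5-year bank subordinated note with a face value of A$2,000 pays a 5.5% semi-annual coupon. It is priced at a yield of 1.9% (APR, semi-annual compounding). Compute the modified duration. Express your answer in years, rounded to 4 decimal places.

Periodic yield y = 0.0095. First find Macaulay duration:
  t   CF        PV=CF/(1+0.0095)^t    t·PV
  1        55.00        54.4824        54.4824
  2        55.00        53.9697       107.9394
  3        55.00        53.4618       160.3855
  4        55.00        52.9587       211.8348
  5        55.00        52.4603       262.3017
  6        55.00        51.9667       311.7999
  7        55.00        51.4776       360.3433
  8        55.00        50.9932       407.9454
  9        55.00        50.5133       454.6197
  10    2,055.00     1,869.5995    18,695.9954
  Σ                  2,341.8833    21,027.6477
P = 2,341.8833; Macaulay duration = 21,027.6477 / 2,341.8833 = 8.97895 half-year periods = 4.48947 years.
Modified duration = D_Mac / (1 + y) = 4.48947 / 1.0095 = 4.44723 years.

4.4472 years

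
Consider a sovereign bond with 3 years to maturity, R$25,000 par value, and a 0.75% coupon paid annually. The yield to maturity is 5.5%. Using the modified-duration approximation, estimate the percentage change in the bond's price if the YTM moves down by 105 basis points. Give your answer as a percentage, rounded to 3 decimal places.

Periodic yield y = 0.055. Modified duration first:
  t   CF        PV=CF/(1+0.055)^t    t·PV
  1       187.50       177.7251       177.7251
  2       187.50       168.4598       336.9197
  3    25,187.50    21,450.0192    64,350.0575
  Σ                 21,796.2041    64,864.7023
P = 21,796.2041; D_Mac = 2.97596 yrs; D_mod = 2.97596/(1+0.055) = 2.82082 yrs.
ΔP/P ≈ -D_mod · Δy = -2.82082 × (-0.0105) = +0.029619 = +2.9619%.

+2.962%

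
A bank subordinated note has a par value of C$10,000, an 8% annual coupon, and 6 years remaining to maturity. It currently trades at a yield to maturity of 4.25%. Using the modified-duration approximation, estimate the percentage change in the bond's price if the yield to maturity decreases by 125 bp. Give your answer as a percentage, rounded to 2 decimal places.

Periodic yield y = 0.0425. Modified duration first:
  t   CF        PV=CF/(1+0.0425)^t    t·PV
  1       800.00       767.3861       767.3861
  2       800.00       736.1018     1,472.2035
  3       800.00       706.0928     2,118.2785
  4       800.00       677.3073     2,709.2291
  5       800.00       649.6952     3,248.4761
  6    10,800.00     8,413.3193    50,479.9161
  Σ                 11,949.9025    60,795.4893
P = 11,949.9025; D_Mac = 5.08753 yrs; D_mod = 5.08753/(1+0.0425) = 4.88012 yrs.
ΔP/P ≈ -D_mod · Δy = -4.88012 × (-0.0125) = +0.061002 = +6.1002%.

+6.10%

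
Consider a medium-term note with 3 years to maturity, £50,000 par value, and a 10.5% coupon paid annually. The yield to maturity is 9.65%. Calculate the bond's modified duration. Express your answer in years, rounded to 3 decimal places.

2.487 years

Periodic yield y = 0.0965. First find Macaulay duration:
  t   CF        PV=CF/(1+0.0965)^t    t·PV
  1     5,250.00     4,787.9617     4,787.9617
  2     5,250.00     4,366.5861     8,733.1723
  3    55,250.00    41,908.9109   125,726.7326
  Σ                 51,063.4587   139,247.8665
P = 51,063.4587; Macaulay duration = 139,247.8665 / 51,063.4587 = 2.72696 years.
Modified duration = D_Mac / (1 + y) = 2.72696 / 1.0965 = 2.48697 years.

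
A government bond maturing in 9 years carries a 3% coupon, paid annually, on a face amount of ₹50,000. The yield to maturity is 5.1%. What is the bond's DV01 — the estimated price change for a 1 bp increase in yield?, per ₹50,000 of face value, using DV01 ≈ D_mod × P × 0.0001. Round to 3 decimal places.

₹32.080

Periodic yield y = 0.051.
  t   CF        PV=CF/(1+0.051)^t    t·PV
  1     1,500.00     1,427.2122     1,427.2122
  2     1,500.00     1,357.9564     2,715.9128
  3     1,500.00     1,292.0613     3,876.1838
  4     1,500.00     1,229.3637     4,917.4549
  5     1,500.00     1,169.7086     5,848.5429
  6     1,500.00     1,112.9482     6,677.6894
  7     1,500.00     1,058.9422     7,412.5952
  8     1,500.00     1,007.5568     8,060.4543
  9    51,500.00    32,914.1607   296,227.4460
  Σ                 42,569.9100   337,163.4916
P = 42,569.9100; D_Mac = 7.92023 yrs; D_mod = 7.53590 yrs.
DV01 ≈ 7.53590 × 42,569.9100 × 0.0001 = 32.080256.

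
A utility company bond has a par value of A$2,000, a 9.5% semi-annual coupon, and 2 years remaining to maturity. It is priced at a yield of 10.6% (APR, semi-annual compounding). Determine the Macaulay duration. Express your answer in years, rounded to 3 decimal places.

Periodic yield y = 0.053. Discount each cash flow and weight by its period:
  t   CF        PV=CF/(1+0.053)^t    t·PV
  1        95.00        90.2184        90.2184
  2        95.00        85.6775       171.3550
  3        95.00        81.3652       244.0955
  4     2,095.00     1,704.0037     6,816.0149
  Σ                  1,961.2648     7,321.6839
Price P = Σ PV = 1,961.2648.
Macaulay duration = Σ(t·PV) / P = 7,321.6839 / 1,961.2648 = 3.73314 half-year periods.
In years: 3.73314 / 2 = 1.86657 years.

1.867 years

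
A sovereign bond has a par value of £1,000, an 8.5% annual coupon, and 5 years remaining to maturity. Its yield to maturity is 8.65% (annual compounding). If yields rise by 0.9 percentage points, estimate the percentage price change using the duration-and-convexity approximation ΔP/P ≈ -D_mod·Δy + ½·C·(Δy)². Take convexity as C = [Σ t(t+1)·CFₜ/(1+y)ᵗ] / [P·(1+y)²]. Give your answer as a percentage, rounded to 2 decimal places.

With y = 0.0865:
  t   CF        PV=CF/(1+0.0865)^t    t·PV        t(t+1)·PV
  1        85.00        78.2329        78.2329         156.4657
  2        85.00        72.0045       144.0089         432.0268
  3        85.00        66.2719       198.8158         795.2634
  4        85.00        60.9958       243.9832       1,219.9162
  5     1,085.00       716.6071     3,583.0353      21,498.2119
  Σ                    994.1122     4,248.0762      24,101.8840
P = 994.1122; D_Mac = 4.27324 yrs; D_mod = 3.93303 yrs; C = 20.53791.
Duration effect: -3.93303 × (+0.009) = -0.035397
Convexity effect: 0.5 × 20.53791 × (0.009)² = +0.0008318
ΔP/P ≈ -0.035397 + 0.0008318 = -0.034565 = -3.4565%.

-3.46%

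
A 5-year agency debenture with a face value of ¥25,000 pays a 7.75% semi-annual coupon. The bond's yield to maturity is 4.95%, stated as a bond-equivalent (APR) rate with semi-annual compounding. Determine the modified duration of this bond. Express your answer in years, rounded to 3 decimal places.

Periodic yield y = 0.02475. First find Macaulay duration:
  t   CF        PV=CF/(1+0.02475)^t    t·PV
  1       968.75       945.3525       945.3525
  2       968.75       922.5202     1,845.0403
  3       968.75       900.2392     2,700.7177
  4       968.75       878.4964     3,513.9858
  5       968.75       857.2788     4,286.3940
  6       968.75       836.5736     5,019.4416
  7       968.75       816.3685     5,714.5793
  8       968.75       796.6514     6,373.2108
  9       968.75       777.4104     6,996.6940
  10   25,968.75    20,336.2923   203,362.9230
  Σ                 28,067.1833   240,758.3391
P = 28,067.1833; Macaulay duration = 240,758.3391 / 28,067.1833 = 8.57793 half-year periods = 4.28897 years.
Modified duration = D_Mac / (1 + y) = 4.28897 / 1.02475 = 4.18538 years.

4.185 years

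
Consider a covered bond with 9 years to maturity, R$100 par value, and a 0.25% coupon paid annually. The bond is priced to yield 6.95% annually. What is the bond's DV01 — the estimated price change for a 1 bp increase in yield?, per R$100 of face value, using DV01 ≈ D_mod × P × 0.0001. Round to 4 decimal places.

Periodic yield y = 0.0695.
  t   CF        PV=CF/(1+0.0695)^t    t·PV
  1         0.25         0.2338         0.2338
  2         0.25         0.2186         0.4371
  3         0.25         0.2044         0.6131
  4         0.25         0.1911         0.7643
  5         0.25         0.1787         0.8933
  6         0.25         0.1671         1.0023
  7         0.25         0.1562         1.0934
  8         0.25         0.1460         1.1684
  9       100.25        54.7592       492.8330
  Σ                     56.2549       499.0387
P = 56.2549; D_Mac = 8.87102 yrs; D_mod = 8.29455 yrs.
DV01 ≈ 8.29455 × 56.2549 × 0.0001 = 0.046661.

R$0.0467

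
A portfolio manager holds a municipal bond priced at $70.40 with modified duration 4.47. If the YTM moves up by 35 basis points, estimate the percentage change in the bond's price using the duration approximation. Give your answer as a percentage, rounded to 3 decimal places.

Duration approximation: ΔP/P ≈ -D_mod · Δy = -4.47 × (+0.0035) = -0.015645.
As a percentage: -1.5645%.

-1.565%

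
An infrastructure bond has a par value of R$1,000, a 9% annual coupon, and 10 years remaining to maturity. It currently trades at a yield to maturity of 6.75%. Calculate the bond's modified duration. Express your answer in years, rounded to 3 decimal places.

Periodic yield y = 0.0675. First find Macaulay duration:
  t   CF        PV=CF/(1+0.0675)^t    t·PV
  1        90.00        84.3091        84.3091
  2        90.00        78.9781       157.9562
  3        90.00        73.9842       221.9525
  4        90.00        69.3060       277.2241
  5        90.00        64.9237       324.6184
  6        90.00        60.8184       364.9106
  7        90.00        56.9728       398.8094
  8        90.00        53.3703       426.9622
  9        90.00        49.9956       449.9602
  10    1,090.00       567.2149     5,672.1494
  Σ                  1,159.8731     8,378.8521
P = 1,159.8731; Macaulay duration = 8,378.8521 / 1,159.8731 = 7.22394 years.
Modified duration = D_Mac / (1 + y) = 7.22394 / 1.0675 = 6.76716 years.

6.767 years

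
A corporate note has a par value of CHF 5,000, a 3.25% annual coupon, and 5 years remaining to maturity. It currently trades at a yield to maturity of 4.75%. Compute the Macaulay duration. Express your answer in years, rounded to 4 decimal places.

4.6827 years

Periodic yield y = 0.0475. Discount each cash flow and weight by its year:
  t   CF        PV=CF/(1+0.0475)^t    t·PV
  1       162.50       155.1313       155.1313
  2       162.50       148.0967       296.1933
  3       162.50       141.3811       424.1432
  4       162.50       134.9700       539.8800
  5     5,162.50     4,093.4539    20,467.2696
  Σ                  4,673.0329    21,882.6174
Price P = Σ PV = 4,673.0329.
Macaulay duration = Σ(t·PV) / P = 21,882.6174 / 4,673.0329 = 4.68274 years.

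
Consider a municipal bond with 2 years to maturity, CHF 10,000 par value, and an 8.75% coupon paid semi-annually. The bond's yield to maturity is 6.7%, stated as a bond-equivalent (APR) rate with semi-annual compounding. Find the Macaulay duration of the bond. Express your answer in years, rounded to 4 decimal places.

1.8803 years

Periodic yield y = 0.0335. Discount each cash flow and weight by its period:
  t   CF        PV=CF/(1+0.0335)^t    t·PV
  1       437.50       423.3188       423.3188
  2       437.50       409.5973       819.1946
  3       437.50       396.3206     1,188.9617
  4    10,437.50     9,148.5984    36,594.3937
  Σ                 10,377.8351    39,025.8688
Price P = Σ PV = 10,377.8351.
Macaulay duration = Σ(t·PV) / P = 39,025.8688 / 10,377.8351 = 3.76050 half-year periods.
In years: 3.76050 / 2 = 1.88025 years.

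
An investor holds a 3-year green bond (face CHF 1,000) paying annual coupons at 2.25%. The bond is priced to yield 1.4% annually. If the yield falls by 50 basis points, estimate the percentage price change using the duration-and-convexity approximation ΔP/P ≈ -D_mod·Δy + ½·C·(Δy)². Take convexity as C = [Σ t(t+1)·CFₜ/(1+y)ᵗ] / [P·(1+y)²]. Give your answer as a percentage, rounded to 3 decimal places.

+1.462%

With y = 0.014:
  t   CF        PV=CF/(1+0.014)^t    t·PV        t(t+1)·PV
  1        22.50        22.1893        22.1893          44.3787
  2        22.50        21.8830        43.7660         131.2979
  3     1,022.50       980.7300     2,942.1899      11,768.7598
  Σ                  1,024.8023     3,008.1453      11,944.4364
P = 1,024.8023; D_Mac = 2.93534 yrs; D_mod = 2.89481 yrs; C = 11.33573.
Duration effect: -2.89481 × (-0.005) = +0.014474
Convexity effect: 0.5 × 11.33573 × (-0.005)² = +0.0001417
ΔP/P ≈ +0.014474 + 0.0001417 = +0.014616 = +1.4616%.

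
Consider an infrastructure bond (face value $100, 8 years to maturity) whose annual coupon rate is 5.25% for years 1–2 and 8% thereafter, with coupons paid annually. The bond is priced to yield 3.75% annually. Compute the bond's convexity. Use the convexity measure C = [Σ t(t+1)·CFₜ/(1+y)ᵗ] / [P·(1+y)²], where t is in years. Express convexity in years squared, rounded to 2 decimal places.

51.60

With y = 0.0375:
  t   CF        PV=CF/(1+0.0375)^t    t·PV        t(t+1)·PV
  1         5.25         5.0602         5.0602          10.1205
  2         5.25         4.8773         9.7547          29.2640
  3         8.00         7.1635        21.4905          85.9621
  4         8.00         6.9046        27.6183         138.0917
  5         8.00         6.6550        33.2751         199.6506
  6         8.00         6.4145        38.4869         269.4081
  7         8.00         6.1826        43.2784         346.2273
  8       108.00        80.4487       643.5894       5,792.3048
  Σ                    123.7065       822.5536       6,871.0291
P = 123.7065.
Convexity = Σ t(t+1)·PV / [P·(1+y)²] = 6,871.0291 / (123.7065 × 1.076406) = 51.60041.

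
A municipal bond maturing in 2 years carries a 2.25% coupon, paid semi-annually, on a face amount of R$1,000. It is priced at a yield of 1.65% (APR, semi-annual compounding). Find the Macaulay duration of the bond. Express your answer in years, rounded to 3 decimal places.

Periodic yield y = 0.00825. Discount each cash flow and weight by its period:
  t   CF        PV=CF/(1+0.00825)^t    t·PV
  1        11.25        11.1579        11.1579
  2        11.25        11.0666        22.1333
  3        11.25        10.9761        32.9283
  4     1,011.25       978.5558     3,914.2233
  Σ                  1,011.7565     3,980.4429
Price P = Σ PV = 1,011.7565.
Macaulay duration = Σ(t·PV) / P = 3,980.4429 / 1,011.7565 = 3.93419 half-year periods.
In years: 3.93419 / 2 = 1.96710 years.

1.967 years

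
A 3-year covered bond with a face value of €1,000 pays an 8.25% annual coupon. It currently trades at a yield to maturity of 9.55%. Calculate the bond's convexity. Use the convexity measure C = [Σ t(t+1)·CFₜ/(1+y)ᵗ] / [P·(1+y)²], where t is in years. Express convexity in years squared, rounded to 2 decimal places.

9.00

With y = 0.0955:
  t   CF        PV=CF/(1+0.0955)^t    t·PV        t(t+1)·PV
  1        82.50        75.3081        75.3081         150.6162
  2        82.50        68.7431       137.4862         412.4587
  3     1,082.50       823.3619     2,470.0857       9,880.3426
  Σ                    967.4131     2,682.8800      10,443.4175
P = 967.4131.
Convexity = Σ t(t+1)·PV / [P·(1+y)²] = 10,443.4175 / (967.4131 × 1.200120) = 8.99510.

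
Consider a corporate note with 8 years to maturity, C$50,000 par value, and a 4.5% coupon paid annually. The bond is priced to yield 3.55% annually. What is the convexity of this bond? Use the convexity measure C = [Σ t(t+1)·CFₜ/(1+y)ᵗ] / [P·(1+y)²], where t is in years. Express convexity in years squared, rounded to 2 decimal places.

With y = 0.0355:
  t   CF        PV=CF/(1+0.0355)^t    t·PV        t(t+1)·PV
  1     2,250.00     2,172.8634     2,172.8634       4,345.7267
  2     2,250.00     2,098.3712     4,196.7423      12,590.2270
  3     2,250.00     2,026.4328     6,079.2984      24,317.1937
  4     2,250.00     1,956.9607     7,827.8428      39,139.2141
  5     2,250.00     1,889.8703     9,449.3515      56,696.1093
  6     2,250.00     1,825.0800    10,950.4798      76,653.3587
  7     2,250.00     1,762.5108    12,337.5758      98,700.6068
  8    52,250.00    39,526.2369   316,209.8950   2,845,889.0548
  Σ                 53,258.3260   369,224.0491   3,158,331.4911
P = 53,258.3260.
Convexity = Σ t(t+1)·PV / [P·(1+y)²] = 3,158,331.4911 / (53,258.3260 × 1.072260) = 55.30571.

55.31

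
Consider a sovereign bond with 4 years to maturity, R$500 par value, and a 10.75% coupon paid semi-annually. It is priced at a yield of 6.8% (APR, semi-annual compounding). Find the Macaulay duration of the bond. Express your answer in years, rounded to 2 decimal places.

3.40 years

Periodic yield y = 0.034. Discount each cash flow and weight by its period:
  t   CF        PV=CF/(1+0.034)^t    t·PV
  1       26.875        25.9913        25.9913
  2       26.875        25.1366        50.2733
  3       26.875        24.3101        72.9303
  4       26.875        23.5107        94.0430
  5       26.875        22.7377       113.6883
  6       26.875        21.9900       131.9400
  7       26.875        21.2669       148.8685
  8      526.875       403.2211     3,225.7690
  Σ                    568.1645     3,863.5037
Price P = Σ PV = 568.1645.
Macaulay duration = Σ(t·PV) / P = 3,863.5037 / 568.1645 = 6.79997 half-year periods.
In years: 6.79997 / 2 = 3.39999 years.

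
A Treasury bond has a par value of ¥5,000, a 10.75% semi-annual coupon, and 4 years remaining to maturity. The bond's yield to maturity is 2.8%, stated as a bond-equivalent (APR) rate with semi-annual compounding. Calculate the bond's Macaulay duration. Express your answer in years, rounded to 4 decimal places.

Periodic yield y = 0.014. Discount each cash flow and weight by its period:
  t   CF        PV=CF/(1+0.014)^t    t·PV
  1       268.75       265.0394       265.0394
  2       268.75       261.3801       522.7603
  3       268.75       257.7713       773.3140
  4       268.75       254.2124     1,016.8494
  5       268.75       250.7025     1,253.5126
  6       268.75       247.2411     1,483.4469
  7       268.75       243.8276     1,706.7929
  8     5,268.75     4,714.1560    37,713.2482
  Σ                  6,494.3305    44,734.9636
Price P = Σ PV = 6,494.3305.
Macaulay duration = Σ(t·PV) / P = 44,734.9636 / 6,494.3305 = 6.88831 half-year periods.
In years: 6.88831 / 2 = 3.44416 years.

3.4442 years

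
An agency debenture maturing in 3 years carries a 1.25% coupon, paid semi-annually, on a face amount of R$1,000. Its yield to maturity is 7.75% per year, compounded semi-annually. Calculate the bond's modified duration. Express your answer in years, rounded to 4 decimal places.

2.8382 years

Periodic yield y = 0.03875. First find Macaulay duration:
  t   CF        PV=CF/(1+0.03875)^t    t·PV
  1         6.25         6.0168         6.0168
  2         6.25         5.7924        11.5848
  3         6.25         5.5763        16.7289
  4         6.25         5.3683        21.4732
  5         6.25         5.1680        25.8401
  6     1,006.25       801.0132     4,806.0792
  Σ                    828.9351     4,887.7231
P = 828.9351; Macaulay duration = 4,887.7231 / 828.9351 = 5.89639 half-year periods = 2.94819 years.
Modified duration = D_Mac / (1 + y) = 2.94819 / 1.03875 = 2.83821 years.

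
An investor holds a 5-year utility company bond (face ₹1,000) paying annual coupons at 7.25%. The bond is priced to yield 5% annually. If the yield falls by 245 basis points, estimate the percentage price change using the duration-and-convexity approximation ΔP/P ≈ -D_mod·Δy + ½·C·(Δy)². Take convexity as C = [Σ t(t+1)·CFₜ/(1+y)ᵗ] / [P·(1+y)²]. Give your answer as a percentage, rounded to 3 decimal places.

With y = 0.05:
  t   CF        PV=CF/(1+0.05)^t    t·PV        t(t+1)·PV
  1        72.50        69.0476        69.0476         138.0952
  2        72.50        65.7596       131.5193         394.5578
  3        72.50        62.6282       187.8847         751.5387
  4        72.50        59.6459       238.5837       1,192.9186
  5     1,072.50       840.3318     4,201.6591      25,209.9544
  Σ                  1,097.4132     4,828.6944      27,687.0648
P = 1,097.4132; D_Mac = 4.40007 yrs; D_mod = 4.19054 yrs; C = 22.88380.
Duration effect: -4.19054 × (-0.0245) = +0.102668
Convexity effect: 0.5 × 22.88380 × (-0.0245)² = +0.0068680
ΔP/P ≈ +0.102668 + 0.0068680 = +0.109536 = +10.9536%.

+10.954%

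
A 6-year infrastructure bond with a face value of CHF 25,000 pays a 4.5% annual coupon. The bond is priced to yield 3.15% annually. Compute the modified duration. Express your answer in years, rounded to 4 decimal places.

Periodic yield y = 0.0315. First find Macaulay duration:
  t   CF        PV=CF/(1+0.0315)^t    t·PV
  1     1,125.00     1,090.6447     1,090.6447
  2     1,125.00     1,057.3385     2,114.6771
  3     1,125.00     1,025.0495     3,075.1484
  4     1,125.00       993.7465     3,974.9858
  5     1,125.00       963.3994     4,816.9969
  6    26,125.00    21,689.0687   130,134.4125
  Σ                 26,819.2473   145,206.8653
P = 26,819.2473; Macaulay duration = 145,206.8653 / 26,819.2473 = 5.41428 years.
Modified duration = D_Mac / (1 + y) = 5.41428 / 1.0315 = 5.24894 years.

5.2489 years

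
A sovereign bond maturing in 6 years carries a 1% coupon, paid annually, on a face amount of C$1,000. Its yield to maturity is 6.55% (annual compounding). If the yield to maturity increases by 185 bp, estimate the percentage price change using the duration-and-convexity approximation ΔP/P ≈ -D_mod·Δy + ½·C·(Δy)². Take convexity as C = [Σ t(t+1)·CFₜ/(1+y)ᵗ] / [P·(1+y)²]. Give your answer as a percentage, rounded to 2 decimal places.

-9.50%

With y = 0.0655:
  t   CF        PV=CF/(1+0.0655)^t    t·PV        t(t+1)·PV
  1        10.00         9.3853         9.3853          18.7705
  2        10.00         8.8083        17.6166          52.8499
  3        10.00         8.2668        24.8005          99.2021
  4        10.00         7.7587        31.0346         155.1730
  5        10.00         7.2817        36.4085         218.4510
  6     1,010.00       690.2408     4,141.4450      28,990.1151
  Σ                    731.7416     4,260.6905      29,534.5617
P = 731.7416; D_Mac = 5.82267 yrs; D_mod = 5.46473 yrs; C = 35.55215.
Duration effect: -5.46473 × (+0.0185) = -0.101098
Convexity effect: 0.5 × 35.55215 × (0.0185)² = +0.0060839
ΔP/P ≈ -0.101098 + 0.0060839 = -0.095014 = -9.5014%.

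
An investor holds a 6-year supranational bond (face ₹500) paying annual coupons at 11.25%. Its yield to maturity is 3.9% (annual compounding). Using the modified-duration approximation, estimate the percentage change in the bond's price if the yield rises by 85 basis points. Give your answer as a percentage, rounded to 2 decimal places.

-4.00%

Periodic yield y = 0.039. Modified duration first:
  t   CF        PV=CF/(1+0.039)^t    t·PV
  1        56.25        54.1386        54.1386
  2        56.25        52.1064       104.2129
  3        56.25        50.1506       150.4517
  4        56.25        48.2681       193.0725
  5        56.25        46.4563       232.2816
  6       556.25       442.1572     2,652.9434
  Σ                    693.2773     3,387.1007
P = 693.2773; D_Mac = 4.88564 yrs; D_mod = 4.88564/(1+0.039) = 4.70225 yrs.
ΔP/P ≈ -D_mod · Δy = -4.70225 × (+0.0085) = -0.039969 = -3.9969%.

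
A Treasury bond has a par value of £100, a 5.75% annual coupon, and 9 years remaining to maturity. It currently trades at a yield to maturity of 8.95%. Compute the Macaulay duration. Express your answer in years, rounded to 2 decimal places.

Periodic yield y = 0.0895. Discount each cash flow and weight by its year:
  t   CF        PV=CF/(1+0.0895)^t    t·PV
  1         5.75         5.2777         5.2777
  2         5.75         4.8441         9.6882
  3         5.75         4.4462        13.3385
  4         5.75         4.0809        16.3237
  5         5.75         3.7457        18.7284
  6         5.75         3.4380        20.6279
  7         5.75         3.1556        22.0890
  8         5.75         2.8963        23.1707
  9       105.75        48.8917       440.0254
  Σ                     80.7762       569.2696
Price P = Σ PV = 80.7762.
Macaulay duration = Σ(t·PV) / P = 569.2696 / 80.7762 = 7.04750 years.

7.05 years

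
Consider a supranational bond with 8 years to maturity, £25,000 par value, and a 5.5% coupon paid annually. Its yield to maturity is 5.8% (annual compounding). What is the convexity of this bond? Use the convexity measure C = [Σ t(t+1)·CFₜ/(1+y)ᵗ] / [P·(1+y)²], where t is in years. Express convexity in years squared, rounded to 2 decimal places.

50.24

With y = 0.058:
  t   CF        PV=CF/(1+0.058)^t    t·PV        t(t+1)·PV
  1     1,375.00     1,299.6219     1,299.6219       2,599.2439
  2     1,375.00     1,228.3761     2,456.7522       7,370.2567
  3     1,375.00     1,161.0360     3,483.1081      13,932.4323
  4     1,375.00     1,097.3875     4,389.5502      21,947.7509
  5     1,375.00     1,037.2283     5,186.1415      31,116.8491
  6     1,375.00       980.3670     5,882.2021      41,175.4147
  7     1,375.00       926.6229     6,486.3602      51,890.8818
  8    26,375.00    16,799.9166   134,399.3331   1,209,593.9979
  Σ                 24,530.5565   163,583.0694   1,379,626.8274
P = 24,530.5565.
Convexity = Σ t(t+1)·PV / [P·(1+y)²] = 1,379,626.8274 / (24,530.5565 × 1.119364) = 50.24385.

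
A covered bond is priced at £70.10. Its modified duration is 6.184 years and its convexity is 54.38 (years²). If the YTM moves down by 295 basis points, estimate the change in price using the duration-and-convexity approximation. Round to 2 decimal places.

+£14.45

Duration effect: -D_mod·Δy = -6.184 × (-0.0295) = +0.182428
Convexity effect: ½·C·(Δy)² = 0.5 × 54.38 × (-0.0295)² = +0.0236620975
ΔP/P ≈ +0.182428 + 0.0236620975 = +0.2060900975
ΔP ≈ 70.10 × (+0.2060900975) = +14.44691583475.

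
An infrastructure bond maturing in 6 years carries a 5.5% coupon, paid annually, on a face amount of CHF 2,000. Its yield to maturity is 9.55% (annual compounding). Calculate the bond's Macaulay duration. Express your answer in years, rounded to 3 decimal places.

5.183 years

Periodic yield y = 0.0955. Discount each cash flow and weight by its year:
  t   CF        PV=CF/(1+0.0955)^t    t·PV
  1       110.00       100.4108       100.4108
  2       110.00        91.6575       183.3150
  3       110.00        83.6673       251.0018
  4       110.00        76.3736       305.4943
  5       110.00        69.7157       348.5786
  6     2,110.00     1,220.6978     7,324.1868
  Σ                  1,642.5226     8,512.9873
Price P = Σ PV = 1,642.5226.
Macaulay duration = Σ(t·PV) / P = 8,512.9873 / 1,642.5226 = 5.18287 years.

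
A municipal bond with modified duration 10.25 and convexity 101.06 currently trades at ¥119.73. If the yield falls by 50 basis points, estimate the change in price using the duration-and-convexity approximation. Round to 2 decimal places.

+¥6.29

Duration effect: -D_mod·Δy = -10.25 × (-0.005) = +0.051250
Convexity effect: ½·C·(Δy)² = 0.5 × 101.06 × (-0.005)² = +0.00126325
ΔP/P ≈ +0.051250 + 0.00126325 = +0.05251325
ΔP ≈ 119.73 × (+0.05251325) = +6.2874114225.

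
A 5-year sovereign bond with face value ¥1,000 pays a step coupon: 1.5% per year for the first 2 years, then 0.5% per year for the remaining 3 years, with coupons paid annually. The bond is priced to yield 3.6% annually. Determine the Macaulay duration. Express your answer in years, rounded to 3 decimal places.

Periodic yield y = 0.036. Discount each cash flow and weight by its year:
  t   CF        PV=CF/(1+0.036)^t    t·PV
  1        15.00        14.4788        14.4788
  2        15.00        13.9756        27.9513
  3         5.00         4.4967        13.4900
  4         5.00         4.3404        17.3616
  5     1,005.00       842.1070     4,210.5351
  Σ                    879.3985     4,283.8168
Price P = Σ PV = 879.3985.
Macaulay duration = Σ(t·PV) / P = 4,283.8168 / 879.3985 = 4.87130 years.

4.871 years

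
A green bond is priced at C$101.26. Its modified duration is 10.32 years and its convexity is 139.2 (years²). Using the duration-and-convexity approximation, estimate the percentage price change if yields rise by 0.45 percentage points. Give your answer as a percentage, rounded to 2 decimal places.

Duration effect: -D_mod·Δy = -10.32 × (+0.0045) = -0.046440
Convexity effect: ½·C·(Δy)² = 0.5 × 139.2 × (0.0045)² = +0.0014094
ΔP/P ≈ -0.046440 + 0.0014094 = -0.0450306
= -4.50306%.

-4.50%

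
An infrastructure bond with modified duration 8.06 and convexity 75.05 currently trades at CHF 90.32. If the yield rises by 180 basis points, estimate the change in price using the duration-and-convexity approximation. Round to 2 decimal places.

-CHF 12.01

Duration effect: -D_mod·Δy = -8.06 × (+0.018) = -0.145080
Convexity effect: ½·C·(Δy)² = 0.5 × 75.05 × (0.018)² = +0.0121581
ΔP/P ≈ -0.145080 + 0.0121581 = -0.1329219
ΔP ≈ 90.32 × (-0.1329219) = -12.005506008.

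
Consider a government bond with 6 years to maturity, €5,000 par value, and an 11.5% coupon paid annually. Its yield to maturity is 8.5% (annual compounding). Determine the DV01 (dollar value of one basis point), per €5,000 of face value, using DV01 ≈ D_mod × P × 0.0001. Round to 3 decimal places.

€2.482

Periodic yield y = 0.085.
  t   CF        PV=CF/(1+0.085)^t    t·PV
  1       575.00       529.9539       529.9539
  2       575.00       488.4368       976.8736
  3       575.00       450.1722     1,350.5165
  4       575.00       414.9052     1,659.6209
  5       575.00       382.4011     1,912.0056
  6     5,575.00     3,417.1689    20,503.0133
  Σ                  5,683.0381    26,931.9837
P = 5,683.0381; D_Mac = 4.73901 yrs; D_mod = 4.36775 yrs.
DV01 ≈ 4.36775 × 5,683.0381 × 0.0001 = 2.482210.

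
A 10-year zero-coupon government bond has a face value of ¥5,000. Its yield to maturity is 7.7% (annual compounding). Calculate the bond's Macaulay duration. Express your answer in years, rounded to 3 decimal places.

A zero-coupon bond has a single cash flow at maturity, so its Macaulay duration equals its maturity: 10 years.

10.000 years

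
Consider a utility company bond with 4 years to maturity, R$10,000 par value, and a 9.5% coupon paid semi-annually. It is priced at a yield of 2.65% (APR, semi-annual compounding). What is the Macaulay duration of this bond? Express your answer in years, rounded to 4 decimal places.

3.4919 years

Periodic yield y = 0.01325. Discount each cash flow and weight by its period:
  t   CF        PV=CF/(1+0.01325)^t    t·PV
  1       475.00       468.7886       468.7886
  2       475.00       462.6583       925.3167
  3       475.00       456.6083     1,369.8248
  4       475.00       450.6373     1,802.5493
  5       475.00       444.7445     2,223.7223
  6       475.00       438.9287     2,633.5719
  7       475.00       433.1889     3,032.3223
  8    10,475.00     9,428.0338    75,424.2707
  Σ                 12,583.5883    87,880.3665
Price P = Σ PV = 12,583.5883.
Macaulay duration = Σ(t·PV) / P = 87,880.3665 / 12,583.5883 = 6.98373 half-year periods.
In years: 6.98373 / 2 = 3.49186 years.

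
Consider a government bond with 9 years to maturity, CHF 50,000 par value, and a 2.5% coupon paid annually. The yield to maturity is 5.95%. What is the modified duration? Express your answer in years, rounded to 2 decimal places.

7.57 years

Periodic yield y = 0.0595. First find Macaulay duration:
  t   CF        PV=CF/(1+0.0595)^t    t·PV
  1     1,250.00     1,179.8018     1,179.8018
  2     1,250.00     1,113.5458     2,227.0916
  3     1,250.00     1,051.0107     3,153.0320
  4     1,250.00       991.9874     3,967.9497
  5     1,250.00       936.2788     4,681.3942
  6     1,250.00       883.6988     5,302.1926
  7     1,250.00       834.0715     5,838.5006
  8     1,250.00       787.2312     6,297.8500
  9    51,250.00    30,463.8803   274,174.9227
  Σ                 38,241.5064   306,822.7352
P = 38,241.5064; Macaulay duration = 306,822.7352 / 38,241.5064 = 8.02329 years.
Modified duration = D_Mac / (1 + y) = 8.02329 / 1.0595 = 7.57271 years.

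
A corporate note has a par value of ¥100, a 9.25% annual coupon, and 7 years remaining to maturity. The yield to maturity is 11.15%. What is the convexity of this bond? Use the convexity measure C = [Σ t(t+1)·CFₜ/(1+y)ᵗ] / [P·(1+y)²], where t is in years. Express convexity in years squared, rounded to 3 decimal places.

With y = 0.1115:
  t   CF        PV=CF/(1+0.1115)^t    t·PV        t(t+1)·PV
  1         9.25         8.3221         8.3221          16.6442
  2         9.25         7.4873        14.9745          44.9235
  3         9.25         6.7362        20.2085          80.8341
  4         9.25         6.0604        24.2417         121.2087
  5         9.25         5.4525        27.2624         163.5745
  6         9.25         4.9055        29.4331         206.0318
  7       109.25        52.1261       364.8827       2,919.0612
  Σ                     91.0901       489.3251       3,552.2781
P = 91.0901.
Convexity = Σ t(t+1)·PV / [P·(1+y)²] = 3,552.2781 / (91.0901 × 1.235432) = 31.56582.

31.566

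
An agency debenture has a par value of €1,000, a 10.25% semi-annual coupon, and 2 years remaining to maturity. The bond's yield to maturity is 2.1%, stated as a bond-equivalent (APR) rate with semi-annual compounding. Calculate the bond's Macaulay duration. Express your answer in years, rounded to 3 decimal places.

1.870 years

Periodic yield y = 0.0105. Discount each cash flow and weight by its period:
  t   CF        PV=CF/(1+0.0105)^t    t·PV
  1        51.25        50.7175        50.7175
  2        51.25        50.1905       100.3809
  3        51.25        49.6689       149.0068
  4     1,051.25     1,008.2326     4,032.9304
  Σ                  1,158.8095     4,333.0356
Price P = Σ PV = 1,158.8095.
Macaulay duration = Σ(t·PV) / P = 4,333.0356 / 1,158.8095 = 3.73921 half-year periods.
In years: 3.73921 / 2 = 1.86961 years.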